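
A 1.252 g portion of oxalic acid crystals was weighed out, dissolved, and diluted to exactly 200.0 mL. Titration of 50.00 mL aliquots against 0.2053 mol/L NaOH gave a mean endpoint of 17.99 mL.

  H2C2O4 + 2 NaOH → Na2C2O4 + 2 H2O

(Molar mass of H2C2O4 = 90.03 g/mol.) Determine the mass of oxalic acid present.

0.6650 g

n(NaOH) per titration = 0.01799 × 0.2053 = 3.693 × 10^-3 mol
From the 1:2 ratio, n(H2C2O4) in each aliquot = 1/2 × 3.693 × 10^-3 = 1.847 × 10^-3 mol
n(H2C2O4) in the whole flask = 1.847 × 10^-3 × 200.0/50.00 = 7.387 × 10^-3 mol
mass of H2C2O4 = 7.387 × 10^-3 × 90.03 = 0.6650 g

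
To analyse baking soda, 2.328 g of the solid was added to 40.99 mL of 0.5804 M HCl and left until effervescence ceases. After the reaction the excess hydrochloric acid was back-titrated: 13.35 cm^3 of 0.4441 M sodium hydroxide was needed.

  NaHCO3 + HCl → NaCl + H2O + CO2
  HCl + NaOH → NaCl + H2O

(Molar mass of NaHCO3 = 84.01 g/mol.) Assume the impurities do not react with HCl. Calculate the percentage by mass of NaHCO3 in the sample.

n(HCl) added = 0.04099 × 0.5804 = 0.02379 mol
n(NaOH) used in back-titration = 0.01335 × 0.4441 = 5.929 × 10^-3 mol
n(HCl) left over = 5.929 × 10^-3 mol (1:1 ratio)
n(HCl) consumed by analyte = 0.02379 − 5.929 × 10^-3 = 0.01786 mol
n(NaHCO3) = 0.01786 mol (1:1 ratio)
mass of NaHCO3 = 0.01786 × 84.01 = 1.501 g
% NaHCO3 = 1.501 / 2.328 × 100 = 64.46 %

64.46 %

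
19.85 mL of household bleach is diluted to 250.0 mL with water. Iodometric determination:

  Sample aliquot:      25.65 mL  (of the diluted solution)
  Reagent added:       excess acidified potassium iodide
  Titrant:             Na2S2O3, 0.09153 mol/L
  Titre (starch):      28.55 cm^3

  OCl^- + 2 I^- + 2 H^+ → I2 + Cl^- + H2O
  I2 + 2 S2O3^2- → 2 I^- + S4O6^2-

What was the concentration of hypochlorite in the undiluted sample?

0.6416 mol/L

n(S2O3^2-) = 0.02855 × 0.09153 = 2.613 × 10^-3 mol
n(I2) = n(S2O3^2-)/2 = 1.307 × 10^-3 mol
n(OCl^-) in the aliquot = 1.307 × 10^-3 mol (1:1 ratio)
[OCl^-]_dilute = 1.307 × 10^-3 / 0.02565 = 0.05094 mol/L
[OCl^-]_original = 0.05094 × 250.0/19.85 = 0.6416 mol/L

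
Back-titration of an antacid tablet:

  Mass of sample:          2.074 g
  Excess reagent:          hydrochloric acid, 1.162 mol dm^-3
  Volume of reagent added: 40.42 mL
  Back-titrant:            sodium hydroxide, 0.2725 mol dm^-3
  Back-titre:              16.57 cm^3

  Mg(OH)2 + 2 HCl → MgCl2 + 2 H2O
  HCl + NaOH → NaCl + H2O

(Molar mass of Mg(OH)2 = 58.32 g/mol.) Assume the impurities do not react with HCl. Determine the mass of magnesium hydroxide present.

1.238 g

n(HCl) added = 0.04042 × 1.162 = 0.04697 mol
n(NaOH) used in back-titration = 0.01657 × 0.2725 = 4.515 × 10^-3 mol
n(HCl) left over = 4.515 × 10^-3 mol (1:1 ratio)
n(HCl) consumed by analyte = 0.04697 − 4.515 × 10^-3 = 0.04245 mol
From the 1:2 ratio, n(Mg(OH)2) = 1/2 × 0.04245 = 0.02123 mol
mass of Mg(OH)2 = 0.02123 × 58.32 = 1.238 g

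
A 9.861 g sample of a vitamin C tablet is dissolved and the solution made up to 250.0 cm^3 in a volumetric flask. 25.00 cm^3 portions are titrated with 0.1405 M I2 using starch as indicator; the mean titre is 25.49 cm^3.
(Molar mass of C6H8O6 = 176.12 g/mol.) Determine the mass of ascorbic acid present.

6.307 g

C6H8O6 + I2 → C6H6O6 + 2 HI
n(I2) per titration = 0.02549 × 0.1405 = 3.581 × 10^-3 mol
n(C6H8O6) in each aliquot = 3.581 × 10^-3 mol (1:1 ratio)
n(C6H8O6) in the whole flask = 3.581 × 10^-3 × 250.0/25.00 = 0.03581 mol
mass of C6H8O6 = 0.03581 × 176.12 = 6.307 g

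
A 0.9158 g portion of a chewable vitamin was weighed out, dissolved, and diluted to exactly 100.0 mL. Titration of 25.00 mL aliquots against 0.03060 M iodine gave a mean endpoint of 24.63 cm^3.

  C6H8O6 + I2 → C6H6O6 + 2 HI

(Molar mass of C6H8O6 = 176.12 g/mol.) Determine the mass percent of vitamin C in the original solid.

57.98 %

n(I2) per titration = 0.02463 × 0.03060 = 7.537 × 10^-4 mol
n(C6H8O6) in each aliquot = 7.537 × 10^-4 mol (1:1 ratio)
n(C6H8O6) in the whole flask = 7.537 × 10^-4 × 100.0/25.00 = 3.015 × 10^-3 mol
mass of C6H8O6 = 3.015 × 10^-3 × 176.12 = 0.5310 g
% C6H8O6 = 0.5310 / 0.9158 × 100 = 57.98 %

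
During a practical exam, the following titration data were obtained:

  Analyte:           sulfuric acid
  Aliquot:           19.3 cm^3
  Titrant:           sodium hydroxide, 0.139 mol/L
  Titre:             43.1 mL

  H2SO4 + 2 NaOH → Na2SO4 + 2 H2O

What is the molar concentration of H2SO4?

0.155 mol/L

n(NaOH) = 0.0431 L × 0.139 mol/L = 5.99 × 10^-3 mol
From the 1:2 mole ratio, n(H2SO4) = 1/2 × 5.99 × 10^-3 = 3.00 × 10^-3 mol
[H2SO4] = 3.00 × 10^-3 mol / 0.0193 L = 0.155 mol/L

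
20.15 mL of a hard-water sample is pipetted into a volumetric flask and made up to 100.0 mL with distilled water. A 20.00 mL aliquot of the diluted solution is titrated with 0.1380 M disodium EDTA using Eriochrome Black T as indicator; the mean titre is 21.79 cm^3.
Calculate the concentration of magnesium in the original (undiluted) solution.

Mg^2+ + EDTA^4- → [Mg(EDTA)]^2-
n(EDTA) = 0.02179 × 0.1380 = 3.007 × 10^-3 mol
n(Mg2+) in the aliquot = 3.007 × 10^-3 mol (1:1 ratio)
[Mg2+]_dilute = 3.007 × 10^-3 / 0.02000 = 0.1504 mol/L
Dilution factor = 100.0 / 20.15 = 4.963
[Mg2+]_stock = 0.1504 × 4.963 = 0.7462 mol/L

0.7462 M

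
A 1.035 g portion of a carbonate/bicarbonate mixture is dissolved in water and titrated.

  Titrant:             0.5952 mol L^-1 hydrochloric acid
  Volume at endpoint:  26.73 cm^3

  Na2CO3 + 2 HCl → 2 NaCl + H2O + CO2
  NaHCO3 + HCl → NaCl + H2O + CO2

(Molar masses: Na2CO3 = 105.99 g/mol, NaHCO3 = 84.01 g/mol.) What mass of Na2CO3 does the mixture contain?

0.5153 g

n(HCl) = 0.02673 × 0.5952 = 0.01591 mol
Let x = n(Na2CO3), y = n(NaHCO3).
Titrant: 2x + 1y = 0.01591;  mass: 105.99x + 84.01y = 1.035
Solving, x = 4.862 × 10^-3 mol, y = 6.186 × 10^-3 mol
mass of Na2CO3 = 4.862 × 10^-3 × 105.99 = 0.5153 g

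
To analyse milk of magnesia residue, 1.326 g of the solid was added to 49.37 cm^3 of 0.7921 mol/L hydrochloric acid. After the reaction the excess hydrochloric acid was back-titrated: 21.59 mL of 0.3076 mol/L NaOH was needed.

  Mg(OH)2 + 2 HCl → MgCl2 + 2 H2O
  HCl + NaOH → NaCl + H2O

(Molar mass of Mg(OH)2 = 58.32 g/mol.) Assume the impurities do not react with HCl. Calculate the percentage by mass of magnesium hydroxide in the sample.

n(HCl) added = 0.04937 × 0.7921 = 0.03911 mol
n(NaOH) used in back-titration = 0.02159 × 0.3076 = 6.641 × 10^-3 mol
n(HCl) left over = 6.641 × 10^-3 mol (1:1 ratio)
n(HCl) consumed by analyte = 0.03911 − 6.641 × 10^-3 = 0.03246 mol
From the 1:2 ratio, n(Mg(OH)2) = 1/2 × 0.03246 = 0.01623 mol
mass of Mg(OH)2 = 0.01623 × 58.32 = 0.9467 g
% Mg(OH)2 = 0.9467 / 1.326 × 100 = 71.39 %

71.39 %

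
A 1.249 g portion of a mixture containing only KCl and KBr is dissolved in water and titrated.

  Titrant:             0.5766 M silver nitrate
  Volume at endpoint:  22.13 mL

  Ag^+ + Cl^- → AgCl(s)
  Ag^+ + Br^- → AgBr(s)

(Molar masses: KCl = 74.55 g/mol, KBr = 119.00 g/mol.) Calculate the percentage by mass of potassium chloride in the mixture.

36.18 %

n(AgNO3) = 0.02213 × 0.5766 = 0.01276 mol
Let x = n(KCl), y = n(KBr).
Titrant: 1x + 1y = 0.01276;  mass: 74.55x + 119.00y = 1.249
Solving, x = 6.062 × 10^-3 mol, y = 6.698 × 10^-3 mol
mass of KCl = 6.062 × 10^-3 × 74.55 = 0.4519 g
% KCl = 0.4519 / 1.249 × 100 = 36.18 %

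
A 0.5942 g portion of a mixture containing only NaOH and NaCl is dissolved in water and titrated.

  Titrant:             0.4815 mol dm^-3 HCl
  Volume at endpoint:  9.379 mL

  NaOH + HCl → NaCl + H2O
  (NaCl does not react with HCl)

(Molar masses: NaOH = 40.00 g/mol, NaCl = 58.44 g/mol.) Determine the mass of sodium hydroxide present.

n(HCl) = 0.009379 × 0.4815 = 4.516 × 10^-3 mol
Let x = n(NaOH), y = n(NaCl).
Titrant: 1x = 4.516 × 10^-3;  mass: 40.00x + 58.44y = 0.5942
Solving, x = 4.516 × 10^-3 mol, y = 7.077 × 10^-3 mol
mass of NaOH = 4.516 × 10^-3 × 40.00 = 0.1806 g

0.1806 g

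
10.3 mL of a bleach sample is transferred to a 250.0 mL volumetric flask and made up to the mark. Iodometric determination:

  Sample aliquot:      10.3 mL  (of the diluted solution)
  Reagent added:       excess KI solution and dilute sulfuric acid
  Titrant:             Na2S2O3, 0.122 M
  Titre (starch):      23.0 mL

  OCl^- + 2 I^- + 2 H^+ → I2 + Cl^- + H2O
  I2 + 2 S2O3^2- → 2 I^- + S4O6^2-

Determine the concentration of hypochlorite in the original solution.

3.31 M

n(S2O3^2-) = 0.0230 × 0.122 = 2.81 × 10^-3 mol
n(I2) = n(S2O3^2-)/2 = 1.40 × 10^-3 mol
n(OCl^-) in the aliquot = 1.40 × 10^-3 mol (1:1 ratio)
[OCl^-]_dilute = 1.40 × 10^-3 / 0.0103 = 0.136 mol/L
[OCl^-]_original = 0.136 × 250.0/10.3 = 3.31 mol/L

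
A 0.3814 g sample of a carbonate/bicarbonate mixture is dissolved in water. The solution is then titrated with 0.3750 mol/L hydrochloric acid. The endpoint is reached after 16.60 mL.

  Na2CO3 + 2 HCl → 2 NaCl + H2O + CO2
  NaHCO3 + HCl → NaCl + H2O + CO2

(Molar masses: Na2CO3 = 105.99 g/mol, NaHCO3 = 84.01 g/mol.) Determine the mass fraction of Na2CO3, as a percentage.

63.42 %

n(HCl) = 0.01660 × 0.3750 = 6.225 × 10^-3 mol
Let x = n(Na2CO3), y = n(NaHCO3).
Titrant: 2x + 1y = 6.225 × 10^-3;  mass: 105.99x + 84.01y = 0.3814
Solving, x = 2.282 × 10^-3 mol, y = 1.661 × 10^-3 mol
mass of Na2CO3 = 2.282 × 10^-3 × 105.99 = 0.2419 g
% Na2CO3 = 0.2419 / 0.3814 × 100 = 63.42 %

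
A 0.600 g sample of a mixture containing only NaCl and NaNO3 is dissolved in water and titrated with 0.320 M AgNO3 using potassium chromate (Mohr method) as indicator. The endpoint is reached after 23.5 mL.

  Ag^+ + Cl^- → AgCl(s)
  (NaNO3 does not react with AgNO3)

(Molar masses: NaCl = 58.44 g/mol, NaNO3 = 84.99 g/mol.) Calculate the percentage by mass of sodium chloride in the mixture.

n(AgNO3) = 0.0235 × 0.320 = 7.52 × 10^-3 mol
Let x = n(NaCl), y = n(NaNO3).
Titrant: 1x = 7.52 × 10^-3;  mass: 58.44x + 84.99y = 0.600
Solving, x = 7.52 × 10^-3 mol, y = 1.89 × 10^-3 mol
mass of NaCl = 7.52 × 10^-3 × 58.44 = 0.439 g
% NaCl = 0.439 / 0.600 × 100 = 73.2 %

73.2 %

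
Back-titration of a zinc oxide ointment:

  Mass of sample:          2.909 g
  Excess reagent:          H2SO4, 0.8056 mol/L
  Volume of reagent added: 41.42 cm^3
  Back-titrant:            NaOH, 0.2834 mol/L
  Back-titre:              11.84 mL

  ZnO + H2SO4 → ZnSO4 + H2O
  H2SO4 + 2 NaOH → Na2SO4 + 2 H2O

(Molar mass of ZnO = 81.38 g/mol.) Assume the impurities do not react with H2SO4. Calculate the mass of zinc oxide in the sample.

2.579 g

n(H2SO4) added = 0.04142 × 0.8056 = 0.03337 mol
n(NaOH) used in back-titration = 0.01184 × 0.2834 = 3.355 × 10^-3 mol
From the 1:2 ratio, n(H2SO4) left over = 1/2 × 3.355 × 10^-3 = 1.678 × 10^-3 mol
n(H2SO4) consumed by analyte = 0.03337 − 1.678 × 10^-3 = 0.03169 mol
n(ZnO) = 0.03169 mol (1:1 ratio)
mass of ZnO = 0.03169 × 81.38 = 2.579 g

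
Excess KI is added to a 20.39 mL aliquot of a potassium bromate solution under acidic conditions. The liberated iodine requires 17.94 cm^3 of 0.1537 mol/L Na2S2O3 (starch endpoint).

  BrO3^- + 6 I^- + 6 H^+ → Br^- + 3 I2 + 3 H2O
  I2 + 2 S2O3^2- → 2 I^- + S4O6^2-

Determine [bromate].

0.02254 mol/L

n(S2O3^2-) = 0.01794 × 0.1537 = 2.757 × 10^-3 mol
n(I2) = n(S2O3^2-)/2 = 1.379 × 10^-3 mol
From the 1:3 ratio, n(BrO3^-) in the aliquot = 1/3 × 1.379 × 10^-3 = 4.596 × 10^-4 mol
[BrO3^-] = 4.596 × 10^-4 / 0.02039 = 0.02254 mol/L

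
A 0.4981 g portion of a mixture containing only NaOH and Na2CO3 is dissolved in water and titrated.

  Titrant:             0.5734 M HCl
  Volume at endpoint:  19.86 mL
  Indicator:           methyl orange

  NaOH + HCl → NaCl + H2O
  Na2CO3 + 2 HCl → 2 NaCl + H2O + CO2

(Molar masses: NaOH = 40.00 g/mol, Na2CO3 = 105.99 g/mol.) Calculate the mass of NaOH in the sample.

n(HCl) = 0.01986 × 0.5734 = 0.01139 mol
Let x = n(NaOH), y = n(Na2CO3).
Titrant: 1x + 2y = 0.01139;  mass: 40.00x + 105.99y = 0.4981
Solving, x = 8.110 × 10^-3 mol, y = 1.639 × 10^-3 mol
mass of NaOH = 8.110 × 10^-3 × 40.00 = 0.3244 g

0.3244 g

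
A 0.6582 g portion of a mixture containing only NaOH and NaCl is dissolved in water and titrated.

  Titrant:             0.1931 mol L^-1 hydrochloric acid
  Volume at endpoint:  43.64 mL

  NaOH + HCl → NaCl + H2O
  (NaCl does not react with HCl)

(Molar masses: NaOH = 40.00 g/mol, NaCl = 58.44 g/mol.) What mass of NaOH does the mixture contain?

n(HCl) = 0.04364 × 0.1931 = 8.427 × 10^-3 mol
Let x = n(NaOH), y = n(NaCl).
Titrant: 1x = 8.427 × 10^-3;  mass: 40.00x + 58.44y = 0.6582
Solving, x = 8.427 × 10^-3 mol, y = 5.495 × 10^-3 mol
mass of NaOH = 8.427 × 10^-3 × 40.00 = 0.3371 g

0.3371 g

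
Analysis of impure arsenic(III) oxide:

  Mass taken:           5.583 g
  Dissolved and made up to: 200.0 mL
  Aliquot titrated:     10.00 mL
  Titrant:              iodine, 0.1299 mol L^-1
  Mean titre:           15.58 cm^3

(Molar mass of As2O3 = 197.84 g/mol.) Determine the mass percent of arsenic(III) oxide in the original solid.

As2O3 + 2 I2 + 2 H2O → As2O5 + 4 HI
n(I2) per titration = 0.01558 × 0.1299 = 2.024 × 10^-3 mol
From the 1:2 ratio, n(As2O3) in each aliquot = 1/2 × 2.024 × 10^-3 = 1.012 × 10^-3 mol
n(As2O3) in the whole flask = 1.012 × 10^-3 × 200.0/10.00 = 0.02024 mol
mass of As2O3 = 0.02024 × 197.84 = 4.004 g
% As2O3 = 4.004 / 5.583 × 100 = 71.72 %

71.72 %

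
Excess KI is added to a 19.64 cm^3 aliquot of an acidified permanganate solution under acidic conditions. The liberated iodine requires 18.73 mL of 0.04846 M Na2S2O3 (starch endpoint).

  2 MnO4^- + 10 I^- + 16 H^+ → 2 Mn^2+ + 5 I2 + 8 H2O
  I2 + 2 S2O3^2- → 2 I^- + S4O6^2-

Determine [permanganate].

n(S2O3^2-) = 0.01873 × 0.04846 = 9.077 × 10^-4 mol
n(I2) = n(S2O3^2-)/2 = 4.538 × 10^-4 mol
From the 2:5 ratio, n(MnO4^-) in the aliquot = 2/5 × 4.538 × 10^-4 = 1.815 × 10^-4 mol
[MnO4^-] = 1.815 × 10^-4 / 0.01964 = 0.009243 mol/L

0.009243 M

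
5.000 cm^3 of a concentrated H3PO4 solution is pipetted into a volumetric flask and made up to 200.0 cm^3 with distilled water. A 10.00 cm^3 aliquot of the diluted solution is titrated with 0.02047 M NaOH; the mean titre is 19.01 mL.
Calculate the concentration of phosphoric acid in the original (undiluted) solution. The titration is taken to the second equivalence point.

H3PO4 + 2 NaOH → Na2HPO4 + 2 H2O
n(NaOH) = 0.01901 × 0.02047 = 3.891 × 10^-4 mol
From the 1:2 ratio, n(H3PO4) in the aliquot = 1/2 × 3.891 × 10^-4 = 1.946 × 10^-4 mol
[H3PO4]_dilute = 1.946 × 10^-4 / 0.01000 = 0.01946 mol/L
Dilution factor = 200.0 / 5.000 = 40.00
[H3PO4]_stock = 0.01946 × 40.00 = 0.7783 mol/L

0.7783 M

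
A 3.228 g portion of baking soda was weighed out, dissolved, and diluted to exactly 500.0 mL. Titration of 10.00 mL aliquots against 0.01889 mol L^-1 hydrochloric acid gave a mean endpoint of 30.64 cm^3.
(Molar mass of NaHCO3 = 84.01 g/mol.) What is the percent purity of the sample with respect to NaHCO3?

NaHCO3 + HCl → NaCl + H2O + CO2
n(HCl) per titration = 0.03064 × 0.01889 = 5.788 × 10^-4 mol
n(NaHCO3) in each aliquot = 5.788 × 10^-4 mol (1:1 ratio)
n(NaHCO3) in the whole flask = 5.788 × 10^-4 × 500.0/10.00 = 0.02894 mol
mass of NaHCO3 = 0.02894 × 84.01 = 2.431 g
% NaHCO3 = 2.431 / 3.228 × 100 = 75.32 %

75.32 %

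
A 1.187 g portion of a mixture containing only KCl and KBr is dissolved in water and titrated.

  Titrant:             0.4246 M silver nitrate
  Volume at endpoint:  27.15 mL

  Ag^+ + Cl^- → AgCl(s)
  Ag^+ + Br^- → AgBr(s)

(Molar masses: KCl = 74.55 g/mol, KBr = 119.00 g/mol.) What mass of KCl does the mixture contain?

n(AgNO3) = 0.02715 × 0.4246 = 0.01153 mol
Let x = n(KCl), y = n(KBr).
Titrant: 1x + 1y = 0.01153;  mass: 74.55x + 119.00y = 1.187
Solving, x = 4.158 × 10^-3 mol, y = 7.370 × 10^-3 mol
mass of KCl = 4.158 × 10^-3 × 74.55 = 0.3100 g

0.3100 g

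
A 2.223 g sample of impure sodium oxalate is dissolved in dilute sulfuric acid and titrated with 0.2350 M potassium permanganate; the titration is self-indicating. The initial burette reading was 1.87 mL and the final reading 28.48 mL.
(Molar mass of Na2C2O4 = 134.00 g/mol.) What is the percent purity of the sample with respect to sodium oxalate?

2 MnO4^- + 5 C2O4^2- + 16 H^+ → 2 Mn^2+ + 10 CO2 + 8 H2O
n(KMnO4) = 0.02661 L × 0.2350 mol/L = 6.253 × 10^-3 mol
From the 5:2 ratio, n(Na2C2O4) = 5/2 × 6.253 × 10^-3 = 0.01563 mol
mass of Na2C2O4 = 0.01563 × 134.00 g/mol = 2.095 g
% Na2C2O4 = 2.095 / 2.223 × 100 = 94.24 %

94.24 %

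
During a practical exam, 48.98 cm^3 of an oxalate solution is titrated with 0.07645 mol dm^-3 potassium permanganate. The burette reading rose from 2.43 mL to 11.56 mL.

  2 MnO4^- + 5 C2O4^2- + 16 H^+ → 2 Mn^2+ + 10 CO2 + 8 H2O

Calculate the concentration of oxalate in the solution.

n(KMnO4) = 0.009130 L × 0.07645 mol/L = 6.980 × 10^-4 mol
From the 5:2 mole ratio, n(C2O4^2-) = 5/2 × 6.980 × 10^-4 = 1.745 × 10^-3 mol
[C2O4^2-] = 1.745 × 10^-3 mol / 0.04898 L = 0.03563 mol/L

0.03563 mol/L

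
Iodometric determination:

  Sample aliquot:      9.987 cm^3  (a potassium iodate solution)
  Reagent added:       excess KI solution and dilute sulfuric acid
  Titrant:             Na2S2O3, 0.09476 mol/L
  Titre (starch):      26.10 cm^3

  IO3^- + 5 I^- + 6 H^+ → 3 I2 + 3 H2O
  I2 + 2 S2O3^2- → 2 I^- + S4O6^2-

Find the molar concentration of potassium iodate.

0.04127 mol/L

n(S2O3^2-) = 0.02610 × 0.09476 = 2.473 × 10^-3 mol
n(I2) = n(S2O3^2-)/2 = 1.237 × 10^-3 mol
From the 1:3 ratio, n(IO3^-) in the aliquot = 1/3 × 1.237 × 10^-3 = 4.122 × 10^-4 mol
[IO3^-] = 4.122 × 10^-4 / 0.009987 = 0.04127 mol/L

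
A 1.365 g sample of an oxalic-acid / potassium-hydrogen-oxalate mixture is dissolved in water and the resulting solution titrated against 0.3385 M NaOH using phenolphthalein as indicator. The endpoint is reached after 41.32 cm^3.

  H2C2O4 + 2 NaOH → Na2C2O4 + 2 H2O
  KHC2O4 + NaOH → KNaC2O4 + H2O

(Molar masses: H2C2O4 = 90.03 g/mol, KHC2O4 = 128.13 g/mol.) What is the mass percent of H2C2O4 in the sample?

16.95 %

n(NaOH) = 0.04132 × 0.3385 = 0.01399 mol
Let x = n(H2C2O4), y = n(KHC2O4).
Titrant: 2x + 1y = 0.01399;  mass: 90.03x + 128.13y = 1.365
Solving, x = 2.570 × 10^-3 mol, y = 8.848 × 10^-3 mol
mass of H2C2O4 = 2.570 × 10^-3 × 90.03 = 0.2313 g
% H2C2O4 = 0.2313 / 1.365 × 100 = 16.95 %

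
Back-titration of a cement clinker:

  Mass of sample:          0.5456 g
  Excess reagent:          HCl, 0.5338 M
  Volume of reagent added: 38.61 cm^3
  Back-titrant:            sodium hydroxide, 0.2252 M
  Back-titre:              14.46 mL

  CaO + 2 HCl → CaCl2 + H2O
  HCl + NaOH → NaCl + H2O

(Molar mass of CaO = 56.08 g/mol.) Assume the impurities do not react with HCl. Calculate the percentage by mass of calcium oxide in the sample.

n(HCl) added = 0.03861 × 0.5338 = 0.02061 mol
n(NaOH) used in back-titration = 0.01446 × 0.2252 = 3.256 × 10^-3 mol
n(HCl) left over = 3.256 × 10^-3 mol (1:1 ratio)
n(HCl) consumed by analyte = 0.02061 − 3.256 × 10^-3 = 0.01735 mol
From the 1:2 ratio, n(CaO) = 1/2 × 0.01735 = 8.677 × 10^-3 mol
mass of CaO = 8.677 × 10^-3 × 56.08 = 0.4866 g
% CaO = 0.4866 / 0.5456 × 100 = 89.19 %

89.19 %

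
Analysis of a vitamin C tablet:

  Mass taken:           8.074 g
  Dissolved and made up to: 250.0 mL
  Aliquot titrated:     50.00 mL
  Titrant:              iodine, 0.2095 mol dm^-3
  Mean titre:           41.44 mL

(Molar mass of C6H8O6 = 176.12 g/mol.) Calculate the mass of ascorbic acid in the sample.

C6H8O6 + I2 → C6H6O6 + 2 HI
n(I2) per titration = 0.04144 × 0.2095 = 8.682 × 10^-3 mol
n(C6H8O6) in each aliquot = 8.682 × 10^-3 mol (1:1 ratio)
n(C6H8O6) in the whole flask = 8.682 × 10^-3 × 250.0/50.00 = 0.04341 mol
mass of C6H8O6 = 0.04341 × 176.12 = 7.645 g

7.645 g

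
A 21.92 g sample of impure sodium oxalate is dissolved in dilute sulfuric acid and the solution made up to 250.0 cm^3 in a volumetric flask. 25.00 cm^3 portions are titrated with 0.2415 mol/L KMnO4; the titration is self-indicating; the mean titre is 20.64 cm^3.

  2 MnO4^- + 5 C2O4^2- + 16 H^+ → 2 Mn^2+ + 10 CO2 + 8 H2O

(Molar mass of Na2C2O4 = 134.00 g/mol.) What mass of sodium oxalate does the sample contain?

n(KMnO4) per titration = 0.02064 × 0.2415 = 4.985 × 10^-3 mol
From the 5:2 ratio, n(Na2C2O4) in each aliquot = 5/2 × 4.985 × 10^-3 = 0.01246 mol
n(Na2C2O4) in the whole flask = 0.01246 × 250.0/25.00 = 0.1246 mol
mass of Na2C2O4 = 0.1246 × 134.00 = 16.70 g

16.70 g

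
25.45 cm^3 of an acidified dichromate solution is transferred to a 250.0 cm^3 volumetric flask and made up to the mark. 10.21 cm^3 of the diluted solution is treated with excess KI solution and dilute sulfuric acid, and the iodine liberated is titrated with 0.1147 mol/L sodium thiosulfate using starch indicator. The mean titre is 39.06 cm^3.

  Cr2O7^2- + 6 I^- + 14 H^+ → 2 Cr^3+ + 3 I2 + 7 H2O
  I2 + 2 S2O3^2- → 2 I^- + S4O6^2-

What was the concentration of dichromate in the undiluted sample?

n(S2O3^2-) = 0.03906 × 0.1147 = 4.480 × 10^-3 mol
n(I2) = n(S2O3^2-)/2 = 2.240 × 10^-3 mol
From the 1:3 ratio, n(Cr2O7^2-) in the aliquot = 1/3 × 2.240 × 10^-3 = 7.467 × 10^-4 mol
[Cr2O7^2-]_dilute = 7.467 × 10^-4 / 0.01021 = 0.07313 mol/L
[Cr2O7^2-]_original = 0.07313 × 250.0/25.45 = 0.7184 mol/L

0.7184 mol/L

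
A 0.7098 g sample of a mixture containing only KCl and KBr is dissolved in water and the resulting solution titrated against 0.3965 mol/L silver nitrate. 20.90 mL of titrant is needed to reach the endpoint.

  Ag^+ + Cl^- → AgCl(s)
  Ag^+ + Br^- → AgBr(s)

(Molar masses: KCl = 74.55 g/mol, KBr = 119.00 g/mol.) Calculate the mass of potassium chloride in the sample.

0.4635 g

n(AgNO3) = 0.02090 × 0.3965 = 8.287 × 10^-3 mol
Let x = n(KCl), y = n(KBr).
Titrant: 1x + 1y = 8.287 × 10^-3;  mass: 74.55x + 119.00y = 0.7098
Solving, x = 6.217 × 10^-3 mol, y = 2.070 × 10^-3 mol
mass of KCl = 6.217 × 10^-3 × 74.55 = 0.4635 g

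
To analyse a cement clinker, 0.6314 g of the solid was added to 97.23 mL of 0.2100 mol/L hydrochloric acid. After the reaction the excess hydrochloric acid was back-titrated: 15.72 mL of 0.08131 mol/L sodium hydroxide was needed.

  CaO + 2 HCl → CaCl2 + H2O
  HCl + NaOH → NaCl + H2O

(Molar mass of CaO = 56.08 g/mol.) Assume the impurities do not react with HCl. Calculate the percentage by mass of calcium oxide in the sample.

85.00 %

n(HCl) added = 0.09723 × 0.2100 = 0.02042 mol
n(NaOH) used in back-titration = 0.01572 × 0.08131 = 1.278 × 10^-3 mol
n(HCl) left over = 1.278 × 10^-3 mol (1:1 ratio)
n(HCl) consumed by analyte = 0.02042 − 1.278 × 10^-3 = 0.01914 mol
From the 1:2 ratio, n(CaO) = 1/2 × 0.01914 = 9.570 × 10^-3 mol
mass of CaO = 9.570 × 10^-3 × 56.08 = 0.5367 g
% CaO = 0.5367 / 0.6314 × 100 = 85.00 %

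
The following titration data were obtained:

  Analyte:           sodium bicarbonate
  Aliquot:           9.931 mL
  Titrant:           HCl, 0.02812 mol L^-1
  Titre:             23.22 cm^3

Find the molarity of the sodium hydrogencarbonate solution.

0.06575 mol/L

NaHCO3 + HCl → NaCl + H2O + CO2
n(HCl) = 0.02322 L × 0.02812 mol/L = 6.529 × 10^-4 mol
n(NaHCO3) = 6.529 × 10^-4 mol (1:1 mole ratio)
[NaHCO3] = 6.529 × 10^-4 mol / 0.009931 L = 0.06575 mol/L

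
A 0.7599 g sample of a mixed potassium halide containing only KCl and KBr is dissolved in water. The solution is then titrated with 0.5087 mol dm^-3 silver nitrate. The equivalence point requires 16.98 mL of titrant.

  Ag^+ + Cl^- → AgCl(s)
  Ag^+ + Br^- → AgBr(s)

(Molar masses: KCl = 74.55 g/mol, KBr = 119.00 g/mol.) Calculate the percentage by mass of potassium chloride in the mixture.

59.15 %

n(AgNO3) = 0.01698 × 0.5087 = 8.638 × 10^-3 mol
Let x = n(KCl), y = n(KBr).
Titrant: 1x + 1y = 8.638 × 10^-3;  mass: 74.55x + 119.00y = 0.7599
Solving, x = 6.029 × 10^-3 mol, y = 2.609 × 10^-3 mol
mass of KCl = 6.029 × 10^-3 × 74.55 = 0.4495 g
% KCl = 0.4495 / 0.7599 × 100 = 59.15 %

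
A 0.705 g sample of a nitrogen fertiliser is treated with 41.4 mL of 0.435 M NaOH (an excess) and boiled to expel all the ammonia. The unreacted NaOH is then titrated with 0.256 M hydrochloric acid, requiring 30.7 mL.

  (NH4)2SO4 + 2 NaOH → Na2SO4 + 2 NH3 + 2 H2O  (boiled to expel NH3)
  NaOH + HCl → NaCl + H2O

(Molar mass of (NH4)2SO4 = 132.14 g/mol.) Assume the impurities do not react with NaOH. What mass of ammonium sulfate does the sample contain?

0.671 g

n(NaOH) added = 0.0414 × 0.435 = 0.0180 mol
n(HCl) used in back-titration = 0.0307 × 0.256 = 7.86 × 10^-3 mol
n(NaOH) left over = 7.86 × 10^-3 mol (1:1 ratio)
n(NaOH) consumed by analyte = 0.0180 − 7.86 × 10^-3 = 0.0101 mol
From the 1:2 ratio, n((NH4)2SO4) = 1/2 × 0.0101 = 5.07 × 10^-3 mol
mass of (NH4)2SO4 = 5.07 × 10^-3 × 132.14 = 0.671 g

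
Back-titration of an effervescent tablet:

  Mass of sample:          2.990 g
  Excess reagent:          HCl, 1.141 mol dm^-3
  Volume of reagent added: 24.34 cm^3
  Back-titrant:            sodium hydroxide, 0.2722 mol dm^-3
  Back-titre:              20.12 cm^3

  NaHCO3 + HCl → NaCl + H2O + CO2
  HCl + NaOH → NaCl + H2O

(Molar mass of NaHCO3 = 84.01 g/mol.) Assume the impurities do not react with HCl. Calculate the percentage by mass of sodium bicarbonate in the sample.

62.64 %

n(HCl) added = 0.02434 × 1.141 = 0.02777 mol
n(NaOH) used in back-titration = 0.02012 × 0.2722 = 5.477 × 10^-3 mol
n(HCl) left over = 5.477 × 10^-3 mol (1:1 ratio)
n(HCl) consumed by analyte = 0.02777 − 5.477 × 10^-3 = 0.02230 mol
n(NaHCO3) = 0.02230 mol (1:1 ratio)
mass of NaHCO3 = 0.02230 × 84.01 = 1.873 g
% NaHCO3 = 1.873 / 2.990 × 100 = 62.64 %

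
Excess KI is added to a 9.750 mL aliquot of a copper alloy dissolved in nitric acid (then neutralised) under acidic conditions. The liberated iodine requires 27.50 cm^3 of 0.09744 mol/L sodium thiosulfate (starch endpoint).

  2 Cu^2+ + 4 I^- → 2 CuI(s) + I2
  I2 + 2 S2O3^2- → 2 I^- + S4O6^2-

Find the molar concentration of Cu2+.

n(S2O3^2-) = 0.02750 × 0.09744 = 2.680 × 10^-3 mol
n(I2) = n(S2O3^2-)/2 = 1.340 × 10^-3 mol
From the 2:1 ratio, n(Cu2+) in the aliquot = 2/1 × 1.340 × 10^-3 = 2.680 × 10^-3 mol
[Cu2+] = 2.680 × 10^-3 / 0.009750 = 0.2748 mol/L

0.2748 mol/L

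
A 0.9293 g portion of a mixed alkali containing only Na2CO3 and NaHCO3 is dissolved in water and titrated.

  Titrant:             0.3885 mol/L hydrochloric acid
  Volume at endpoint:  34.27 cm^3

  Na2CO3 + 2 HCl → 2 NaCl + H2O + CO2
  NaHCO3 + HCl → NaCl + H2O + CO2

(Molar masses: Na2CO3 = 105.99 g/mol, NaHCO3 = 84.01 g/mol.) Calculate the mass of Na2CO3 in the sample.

n(HCl) = 0.03427 × 0.3885 = 0.01331 mol
Let x = n(Na2CO3), y = n(NaHCO3).
Titrant: 2x + 1y = 0.01331;  mass: 105.99x + 84.01y = 0.9293
Solving, x = 3.050 × 10^-3 mol, y = 7.214 × 10^-3 mol
mass of Na2CO3 = 3.050 × 10^-3 × 105.99 = 0.3233 g

0.3233 g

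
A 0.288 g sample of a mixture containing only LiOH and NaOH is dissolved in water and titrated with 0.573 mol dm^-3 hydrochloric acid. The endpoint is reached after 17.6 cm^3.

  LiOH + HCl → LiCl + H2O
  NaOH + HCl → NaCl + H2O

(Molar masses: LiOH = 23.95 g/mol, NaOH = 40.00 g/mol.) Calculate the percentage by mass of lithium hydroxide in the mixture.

59.8 %

n(HCl) = 0.0176 × 0.573 = 0.0101 mol
Let x = n(LiOH), y = n(NaOH).
Titrant: 1x + 1y = 0.0101;  mass: 23.95x + 40.00y = 0.288
Solving, x = 7.19 × 10^-3 mol, y = 2.90 × 10^-3 mol
mass of LiOH = 7.19 × 10^-3 × 23.95 = 0.172 g
% LiOH = 0.172 / 0.288 × 100 = 59.8 %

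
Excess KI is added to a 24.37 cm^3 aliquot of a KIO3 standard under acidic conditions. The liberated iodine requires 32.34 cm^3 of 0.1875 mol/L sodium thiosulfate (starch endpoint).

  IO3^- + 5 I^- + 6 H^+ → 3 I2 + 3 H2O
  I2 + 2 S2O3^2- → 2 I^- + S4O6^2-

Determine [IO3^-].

0.04147 mol/L

n(S2O3^2-) = 0.03234 × 0.1875 = 6.064 × 10^-3 mol
n(I2) = n(S2O3^2-)/2 = 3.032 × 10^-3 mol
From the 1:3 ratio, n(IO3^-) in the aliquot = 1/3 × 3.032 × 10^-3 = 1.011 × 10^-3 mol
[IO3^-] = 1.011 × 10^-3 / 0.02437 = 0.04147 mol/L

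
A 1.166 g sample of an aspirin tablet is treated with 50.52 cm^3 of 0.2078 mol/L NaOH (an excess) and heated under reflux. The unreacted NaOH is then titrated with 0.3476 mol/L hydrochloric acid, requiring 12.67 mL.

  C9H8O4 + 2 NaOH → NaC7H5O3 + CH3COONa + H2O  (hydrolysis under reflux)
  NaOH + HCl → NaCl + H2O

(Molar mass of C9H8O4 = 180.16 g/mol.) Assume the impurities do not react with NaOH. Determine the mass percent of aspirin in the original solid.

47.08 %

n(NaOH) added = 0.05052 × 0.2078 = 0.01050 mol
n(HCl) used in back-titration = 0.01267 × 0.3476 = 4.404 × 10^-3 mol
n(NaOH) left over = 4.404 × 10^-3 mol (1:1 ratio)
n(NaOH) consumed by analyte = 0.01050 − 4.404 × 10^-3 = 6.094 × 10^-3 mol
From the 1:2 ratio, n(C9H8O4) = 1/2 × 6.094 × 10^-3 = 3.047 × 10^-3 mol
mass of C9H8O4 = 3.047 × 10^-3 × 180.16 = 0.5489 g
% C9H8O4 = 0.5489 / 1.166 × 100 = 47.08 %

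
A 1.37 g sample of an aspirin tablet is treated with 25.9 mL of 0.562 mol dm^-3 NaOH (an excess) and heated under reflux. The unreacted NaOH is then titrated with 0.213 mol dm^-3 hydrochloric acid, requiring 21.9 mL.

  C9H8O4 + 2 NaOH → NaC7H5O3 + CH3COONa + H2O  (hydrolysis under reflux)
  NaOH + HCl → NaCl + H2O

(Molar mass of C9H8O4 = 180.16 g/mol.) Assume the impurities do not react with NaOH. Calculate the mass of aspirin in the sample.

n(NaOH) added = 0.0259 × 0.562 = 0.0146 mol
n(HCl) used in back-titration = 0.0219 × 0.213 = 4.66 × 10^-3 mol
n(NaOH) left over = 4.66 × 10^-3 mol (1:1 ratio)
n(NaOH) consumed by analyte = 0.0146 − 4.66 × 10^-3 = 9.89 × 10^-3 mol
From the 1:2 ratio, n(C9H8O4) = 1/2 × 9.89 × 10^-3 = 4.95 × 10^-3 mol
mass of C9H8O4 = 4.95 × 10^-3 × 180.16 = 0.891 g

0.891 g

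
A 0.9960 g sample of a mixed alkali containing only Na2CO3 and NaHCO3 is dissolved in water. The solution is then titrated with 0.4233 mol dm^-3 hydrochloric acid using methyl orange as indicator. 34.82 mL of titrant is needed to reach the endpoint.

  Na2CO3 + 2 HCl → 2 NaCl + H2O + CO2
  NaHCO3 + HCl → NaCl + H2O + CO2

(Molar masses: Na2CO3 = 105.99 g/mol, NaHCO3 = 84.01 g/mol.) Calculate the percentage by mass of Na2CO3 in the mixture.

41.56 %

n(HCl) = 0.03482 × 0.4233 = 0.01474 mol
Let x = n(Na2CO3), y = n(NaHCO3).
Titrant: 2x + 1y = 0.01474;  mass: 105.99x + 84.01y = 0.9960
Solving, x = 3.905 × 10^-3 mol, y = 6.929 × 10^-3 mol
mass of Na2CO3 = 3.905 × 10^-3 × 105.99 = 0.4139 g
% Na2CO3 = 0.4139 / 0.9960 × 100 = 41.56 %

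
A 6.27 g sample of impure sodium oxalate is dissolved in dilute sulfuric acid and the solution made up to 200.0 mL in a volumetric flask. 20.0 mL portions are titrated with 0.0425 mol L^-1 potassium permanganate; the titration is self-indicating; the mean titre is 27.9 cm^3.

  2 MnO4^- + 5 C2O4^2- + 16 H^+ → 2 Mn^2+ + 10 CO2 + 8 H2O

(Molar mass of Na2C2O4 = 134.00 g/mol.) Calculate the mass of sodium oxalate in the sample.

3.97 g

n(KMnO4) per titration = 0.0279 × 0.0425 = 1.19 × 10^-3 mol
From the 5:2 ratio, n(Na2C2O4) in each aliquot = 5/2 × 1.19 × 10^-3 = 2.96 × 10^-3 mol
n(Na2C2O4) in the whole flask = 2.96 × 10^-3 × 200.0/20.0 = 0.0296 mol
mass of Na2C2O4 = 0.0296 × 134.00 = 3.97 g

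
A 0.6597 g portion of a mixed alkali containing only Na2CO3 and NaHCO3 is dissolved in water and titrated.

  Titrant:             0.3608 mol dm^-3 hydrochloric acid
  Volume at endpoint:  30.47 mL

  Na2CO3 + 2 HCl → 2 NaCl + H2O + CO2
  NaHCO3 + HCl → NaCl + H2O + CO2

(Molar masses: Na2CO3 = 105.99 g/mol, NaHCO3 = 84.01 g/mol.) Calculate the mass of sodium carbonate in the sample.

0.4509 g

n(HCl) = 0.03047 × 0.3608 = 0.01099 mol
Let x = n(Na2CO3), y = n(NaHCO3).
Titrant: 2x + 1y = 0.01099;  mass: 105.99x + 84.01y = 0.6597
Solving, x = 4.254 × 10^-3 mol, y = 2.486 × 10^-3 mol
mass of Na2CO3 = 4.254 × 10^-3 × 105.99 = 0.4509 g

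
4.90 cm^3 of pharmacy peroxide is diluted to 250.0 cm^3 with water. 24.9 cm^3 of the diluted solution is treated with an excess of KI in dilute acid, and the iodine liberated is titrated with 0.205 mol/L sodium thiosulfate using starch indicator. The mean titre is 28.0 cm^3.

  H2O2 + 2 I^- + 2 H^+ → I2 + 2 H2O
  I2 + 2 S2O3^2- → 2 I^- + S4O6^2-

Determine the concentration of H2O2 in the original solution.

5.88 mol/L

n(S2O3^2-) = 0.0280 × 0.205 = 5.74 × 10^-3 mol
n(I2) = n(S2O3^2-)/2 = 2.87 × 10^-3 mol
n(H2O2) in the aliquot = 2.87 × 10^-3 mol (1:1 ratio)
[H2O2]_dilute = 2.87 × 10^-3 / 0.0249 = 0.115 mol/L
[H2O2]_original = 0.115 × 250.0/4.90 = 5.88 mol/L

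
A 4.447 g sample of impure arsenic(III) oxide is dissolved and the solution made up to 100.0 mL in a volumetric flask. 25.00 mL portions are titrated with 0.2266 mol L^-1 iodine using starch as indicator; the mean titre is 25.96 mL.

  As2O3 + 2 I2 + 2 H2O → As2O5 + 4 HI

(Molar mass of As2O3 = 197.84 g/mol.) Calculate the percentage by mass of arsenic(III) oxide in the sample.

n(I2) per titration = 0.02596 × 0.2266 = 5.883 × 10^-3 mol
From the 1:2 ratio, n(As2O3) in each aliquot = 1/2 × 5.883 × 10^-3 = 2.941 × 10^-3 mol
n(As2O3) in the whole flask = 2.941 × 10^-3 × 100.0/25.00 = 0.01177 mol
mass of As2O3 = 0.01177 × 197.84 = 2.328 g
% As2O3 = 2.328 / 4.447 × 100 = 52.34 %

52.34 %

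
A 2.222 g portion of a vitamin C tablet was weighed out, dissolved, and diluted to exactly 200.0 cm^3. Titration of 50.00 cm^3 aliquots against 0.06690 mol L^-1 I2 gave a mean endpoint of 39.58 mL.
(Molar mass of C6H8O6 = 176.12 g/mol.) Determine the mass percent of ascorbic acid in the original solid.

83.95 %

C6H8O6 + I2 → C6H6O6 + 2 HI
n(I2) per titration = 0.03958 × 0.06690 = 2.648 × 10^-3 mol
n(C6H8O6) in each aliquot = 2.648 × 10^-3 mol (1:1 ratio)
n(C6H8O6) in the whole flask = 2.648 × 10^-3 × 200.0/50.00 = 0.01059 mol
mass of C6H8O6 = 0.01059 × 176.12 = 1.865 g
% C6H8O6 = 1.865 / 2.222 × 100 = 83.95 %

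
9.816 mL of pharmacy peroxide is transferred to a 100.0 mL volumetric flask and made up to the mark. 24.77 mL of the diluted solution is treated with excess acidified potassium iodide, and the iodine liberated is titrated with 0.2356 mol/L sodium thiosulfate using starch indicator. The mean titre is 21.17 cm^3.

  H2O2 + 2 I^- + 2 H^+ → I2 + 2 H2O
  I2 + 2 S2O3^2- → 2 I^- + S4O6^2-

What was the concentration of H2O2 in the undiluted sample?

1.026 mol/L

n(S2O3^2-) = 0.02117 × 0.2356 = 4.988 × 10^-3 mol
n(I2) = n(S2O3^2-)/2 = 2.494 × 10^-3 mol
n(H2O2) in the aliquot = 2.494 × 10^-3 mol (1:1 ratio)
[H2O2]_dilute = 2.494 × 10^-3 / 0.02477 = 0.1007 mol/L
[H2O2]_original = 0.1007 × 100.0/9.816 = 1.026 mol/L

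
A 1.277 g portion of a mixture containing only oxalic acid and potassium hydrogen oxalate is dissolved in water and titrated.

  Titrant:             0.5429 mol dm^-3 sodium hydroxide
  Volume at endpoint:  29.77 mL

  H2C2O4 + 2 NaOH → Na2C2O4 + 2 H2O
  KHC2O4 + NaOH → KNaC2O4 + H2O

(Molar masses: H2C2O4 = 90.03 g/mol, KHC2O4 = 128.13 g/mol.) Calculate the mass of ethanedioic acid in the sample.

n(NaOH) = 0.02977 × 0.5429 = 0.01616 mol
Let x = n(H2C2O4), y = n(KHC2O4).
Titrant: 2x + 1y = 0.01616;  mass: 90.03x + 128.13y = 1.277
Solving, x = 4.776 × 10^-3 mol, y = 6.611 × 10^-3 mol
mass of H2C2O4 = 4.776 × 10^-3 × 90.03 = 0.4300 g

0.4300 g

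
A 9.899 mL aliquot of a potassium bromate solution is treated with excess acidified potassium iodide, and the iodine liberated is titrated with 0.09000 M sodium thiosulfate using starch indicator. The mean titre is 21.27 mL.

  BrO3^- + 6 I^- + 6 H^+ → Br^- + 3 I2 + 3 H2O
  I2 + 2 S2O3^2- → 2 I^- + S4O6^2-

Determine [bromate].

n(S2O3^2-) = 0.02127 × 0.09000 = 1.914 × 10^-3 mol
n(I2) = n(S2O3^2-)/2 = 9.571 × 10^-4 mol
From the 1:3 ratio, n(BrO3^-) in the aliquot = 1/3 × 9.571 × 10^-4 = 3.190 × 10^-4 mol
[BrO3^-] = 3.190 × 10^-4 / 0.009899 = 0.03223 mol/L

0.03223 M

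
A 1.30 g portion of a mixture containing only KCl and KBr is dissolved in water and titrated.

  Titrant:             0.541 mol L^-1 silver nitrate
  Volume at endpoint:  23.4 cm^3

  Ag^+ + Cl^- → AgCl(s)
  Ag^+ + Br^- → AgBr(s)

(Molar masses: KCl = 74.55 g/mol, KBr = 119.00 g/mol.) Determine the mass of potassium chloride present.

0.346 g

n(AgNO3) = 0.0234 × 0.541 = 0.0127 mol
Let x = n(KCl), y = n(KBr).
Titrant: 1x + 1y = 0.0127;  mass: 74.55x + 119.00y = 1.30
Solving, x = 4.64 × 10^-3 mol, y = 8.01 × 10^-3 mol
mass of KCl = 4.64 × 10^-3 × 74.55 = 0.346 g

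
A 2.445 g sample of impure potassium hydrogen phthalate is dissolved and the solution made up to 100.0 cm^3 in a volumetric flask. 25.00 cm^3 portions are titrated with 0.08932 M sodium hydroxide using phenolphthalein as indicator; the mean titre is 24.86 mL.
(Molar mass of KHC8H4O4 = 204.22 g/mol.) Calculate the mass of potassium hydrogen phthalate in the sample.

KHC8H4O4 + NaOH → KNaC8H4O4 + H2O
n(NaOH) per titration = 0.02486 × 0.08932 = 2.220 × 10^-3 mol
n(KHC8H4O4) in each aliquot = 2.220 × 10^-3 mol (1:1 ratio)
n(KHC8H4O4) in the whole flask = 2.220 × 10^-3 × 100.0/25.00 = 8.882 × 10^-3 mol
mass of KHC8H4O4 = 8.882 × 10^-3 × 204.22 = 1.814 g

1.814 g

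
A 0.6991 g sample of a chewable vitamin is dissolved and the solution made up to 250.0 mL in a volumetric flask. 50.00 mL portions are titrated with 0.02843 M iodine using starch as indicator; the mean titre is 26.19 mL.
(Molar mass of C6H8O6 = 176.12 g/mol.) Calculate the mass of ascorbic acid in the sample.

C6H8O6 + I2 → C6H6O6 + 2 HI
n(I2) per titration = 0.02619 × 0.02843 = 7.446 × 10^-4 mol
n(C6H8O6) in each aliquot = 7.446 × 10^-4 mol (1:1 ratio)
n(C6H8O6) in the whole flask = 7.446 × 10^-4 × 250.0/50.00 = 3.723 × 10^-3 mol
mass of C6H8O6 = 3.723 × 10^-3 × 176.12 = 0.6557 g

0.6557 g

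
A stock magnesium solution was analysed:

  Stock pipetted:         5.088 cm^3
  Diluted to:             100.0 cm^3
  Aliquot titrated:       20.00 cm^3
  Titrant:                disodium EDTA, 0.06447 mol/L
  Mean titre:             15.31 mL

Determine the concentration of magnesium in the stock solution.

0.9700 mol/L

Mg^2+ + EDTA^4- → [Mg(EDTA)]^2-
n(EDTA) = 0.01531 × 0.06447 = 9.870 × 10^-4 mol
n(Mg2+) in the aliquot = 9.870 × 10^-4 mol (1:1 ratio)
[Mg2+]_dilute = 9.870 × 10^-4 / 0.02000 = 0.04935 mol/L
Dilution factor = 100.0 / 5.088 = 19.65
[Mg2+]_stock = 0.04935 × 19.65 = 0.9700 mol/L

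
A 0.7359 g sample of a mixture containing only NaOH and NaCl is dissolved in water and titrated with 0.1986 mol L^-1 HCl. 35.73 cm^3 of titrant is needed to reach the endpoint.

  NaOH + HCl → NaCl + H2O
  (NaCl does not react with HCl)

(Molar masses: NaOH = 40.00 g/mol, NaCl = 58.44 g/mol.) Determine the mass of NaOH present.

n(HCl) = 0.03573 × 0.1986 = 7.096 × 10^-3 mol
Let x = n(NaOH), y = n(NaCl).
Titrant: 1x = 7.096 × 10^-3;  mass: 40.00x + 58.44y = 0.7359
Solving, x = 7.096 × 10^-3 mol, y = 7.735 × 10^-3 mol
mass of NaOH = 7.096 × 10^-3 × 40.00 = 0.2838 g

0.2838 g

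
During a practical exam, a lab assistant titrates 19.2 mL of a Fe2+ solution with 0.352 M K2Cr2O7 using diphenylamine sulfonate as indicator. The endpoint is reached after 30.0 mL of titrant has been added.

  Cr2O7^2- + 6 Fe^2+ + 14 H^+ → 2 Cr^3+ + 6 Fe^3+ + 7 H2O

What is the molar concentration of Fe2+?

3.30 M

n(K2Cr2O7) = 0.0300 L × 0.352 mol/L = 0.0106 mol
From the 6:1 mole ratio, n(Fe2+) = 6/1 × 0.0106 = 0.0634 mol
[Fe2+] = 0.0634 mol / 0.0192 L = 3.30 mol/L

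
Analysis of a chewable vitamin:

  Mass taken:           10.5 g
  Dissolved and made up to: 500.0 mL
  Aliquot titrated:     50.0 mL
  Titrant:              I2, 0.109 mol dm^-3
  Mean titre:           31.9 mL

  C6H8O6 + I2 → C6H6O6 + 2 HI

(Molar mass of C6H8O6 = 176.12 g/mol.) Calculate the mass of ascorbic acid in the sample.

6.12 g

n(I2) per titration = 0.0319 × 0.109 = 3.48 × 10^-3 mol
n(C6H8O6) in each aliquot = 3.48 × 10^-3 mol (1:1 ratio)
n(C6H8O6) in the whole flask = 3.48 × 10^-3 × 500.0/50.0 = 0.0348 mol
mass of C6H8O6 = 0.0348 × 176.12 = 6.12 g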